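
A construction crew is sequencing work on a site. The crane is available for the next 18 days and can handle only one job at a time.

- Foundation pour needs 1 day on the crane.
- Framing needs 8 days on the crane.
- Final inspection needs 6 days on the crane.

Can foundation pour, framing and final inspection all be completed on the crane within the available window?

Running back to back, the jobs need 1 + 8 + 6 = 15 days on the crane.
Since 15 ≤ 18, they fit within the window.

Yes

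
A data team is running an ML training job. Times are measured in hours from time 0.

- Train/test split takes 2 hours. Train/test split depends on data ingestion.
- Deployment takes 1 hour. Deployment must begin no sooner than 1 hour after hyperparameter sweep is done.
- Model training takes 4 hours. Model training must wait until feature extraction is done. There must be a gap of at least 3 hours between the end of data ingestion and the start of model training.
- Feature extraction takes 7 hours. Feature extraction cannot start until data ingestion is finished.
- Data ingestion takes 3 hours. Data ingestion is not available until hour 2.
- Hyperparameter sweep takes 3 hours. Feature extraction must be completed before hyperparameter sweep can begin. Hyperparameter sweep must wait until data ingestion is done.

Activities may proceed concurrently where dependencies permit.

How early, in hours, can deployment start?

Data ingestion waits on its own release at hour 2, so it starts at hour 2 and finishes at 2 + 3 = hour 5.
Feature extraction waits on data ingestion (finishes hour 5), so it starts at hour 5 and finishes at 5 + 7 = hour 12.
Hyperparameter sweep cannot start until feature extraction (finishes hour 12); data ingestion (finishes hour 5). The controlling bound is hour 12, so hyperparameter sweep finishes at 12 + 3 = hour 15.
Deployment waits on hyperparameter sweep (finishes hour 15, plus 1-hour gap → hour 16), so the earliest it can start is hour 16.

16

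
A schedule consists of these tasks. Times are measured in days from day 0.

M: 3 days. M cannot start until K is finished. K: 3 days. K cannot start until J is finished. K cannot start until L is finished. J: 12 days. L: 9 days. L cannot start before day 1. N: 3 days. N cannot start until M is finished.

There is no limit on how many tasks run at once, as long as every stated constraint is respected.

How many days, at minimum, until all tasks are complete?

L waits on its own release at day 1, so it starts at day 1 and finishes at 1 + 9 = day 10.
J has no prerequisites, so it starts at day 0 and finishes at day 12.
K cannot start until J (finishes day 12); L (finishes day 10). The controlling bound is day 12, so K finishes at 12 + 3 = day 15.
M waits on K (finishes day 15), so it starts at day 15 and finishes at 15 + 3 = day 18.
After M (finishes day 18), N can start at day 18 and finishes at day 21.
All tasks are finished once the last one completes. Finish times: J at 12, K at 15, L at 10, M at 18, N at 21. The latest is day 21.

21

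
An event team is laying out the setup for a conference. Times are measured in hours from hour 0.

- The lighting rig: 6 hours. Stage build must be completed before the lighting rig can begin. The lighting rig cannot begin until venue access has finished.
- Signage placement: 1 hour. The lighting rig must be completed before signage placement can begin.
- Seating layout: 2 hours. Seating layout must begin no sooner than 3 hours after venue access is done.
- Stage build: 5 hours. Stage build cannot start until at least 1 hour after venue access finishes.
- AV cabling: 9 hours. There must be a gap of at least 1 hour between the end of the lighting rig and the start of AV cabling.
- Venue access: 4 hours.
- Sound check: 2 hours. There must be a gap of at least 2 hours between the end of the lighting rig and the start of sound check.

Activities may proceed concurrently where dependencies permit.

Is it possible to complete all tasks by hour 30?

Venue access can start immediately at hour 0; it finishes at hour 4.
Seating layout waits on venue access (finishes hour 4, plus 3-hour gap → hour 7), so it starts at hour 7 and finishes at 7 + 2 = hour 9.
Stage build waits on venue access (finishes hour 4, plus 1-hour gap → hour 5), so it starts at hour 5 and finishes at 5 + 5 = hour 10.
The lighting rig has to wait for stage build (finishes hour 10); venue access (finishes hour 4). The latest of these is hour 10, so the lighting rig runs hour 10 to 10 + 6 = hour 16.
Sound check waits on the lighting rig (finishes hour 16, plus 2-hour gap → hour 18), so it starts at hour 18 and finishes at 18 + 2 = hour 20.
After the lighting rig (finishes hour 16), signage placement can start at hour 16 and finishes at hour 17.
After the lighting rig (finishes hour 16, plus 1-hour gap → hour 17), AV cabling can start at hour 17 and finishes at hour 26.
Every task is finished by hour 26, which is no later than the deadline of 30, so the schedule is feasible.

Yes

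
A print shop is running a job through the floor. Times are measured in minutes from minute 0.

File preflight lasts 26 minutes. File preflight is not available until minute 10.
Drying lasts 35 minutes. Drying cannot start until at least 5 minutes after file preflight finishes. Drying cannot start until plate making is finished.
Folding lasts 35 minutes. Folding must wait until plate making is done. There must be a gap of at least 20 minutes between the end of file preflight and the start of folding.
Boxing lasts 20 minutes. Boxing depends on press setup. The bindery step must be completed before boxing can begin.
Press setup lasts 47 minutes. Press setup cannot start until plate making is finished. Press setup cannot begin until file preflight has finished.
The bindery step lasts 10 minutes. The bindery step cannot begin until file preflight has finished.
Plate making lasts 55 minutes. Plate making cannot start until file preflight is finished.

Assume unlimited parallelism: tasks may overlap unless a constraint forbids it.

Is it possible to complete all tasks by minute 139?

No

After its own release at minute 10, file preflight can start at minute 10 and finishes at minute 36.
The bindery step cannot begin until file preflight (finishes minute 36). It runs from minute 36 to 36 + 10 = minute 46.
Plate making waits on file preflight (finishes minute 36), so it starts at minute 36 and finishes at 36 + 55 = minute 91.
Folding has to wait for plate making (finishes minute 91); file preflight (finishes minute 36, plus 20-minute gap → minute 56). The latest of these is minute 91, so folding runs minute 91 to 91 + 35 = minute 126.
For drying: file preflight (finishes minute 36, plus 5-minute gap → minute 41); plate making (finishes minute 91). Taking the maximum gives a start of minute 91, and it finishes at 91 + 35 = minute 126.
Press setup needs all of plate making (finishes minute 91); file preflight (finishes minute 36). That puts its earliest start at minute 91; it finishes at 91 + 47 = minute 138.
For boxing: press setup (finishes minute 138); the bindery step (finishes minute 46). Taking the maximum gives a start of minute 138, and it finishes at 138 + 20 = minute 158.
The earliest everything can be done is minute 158, which is after the deadline of 139, so it is not possible.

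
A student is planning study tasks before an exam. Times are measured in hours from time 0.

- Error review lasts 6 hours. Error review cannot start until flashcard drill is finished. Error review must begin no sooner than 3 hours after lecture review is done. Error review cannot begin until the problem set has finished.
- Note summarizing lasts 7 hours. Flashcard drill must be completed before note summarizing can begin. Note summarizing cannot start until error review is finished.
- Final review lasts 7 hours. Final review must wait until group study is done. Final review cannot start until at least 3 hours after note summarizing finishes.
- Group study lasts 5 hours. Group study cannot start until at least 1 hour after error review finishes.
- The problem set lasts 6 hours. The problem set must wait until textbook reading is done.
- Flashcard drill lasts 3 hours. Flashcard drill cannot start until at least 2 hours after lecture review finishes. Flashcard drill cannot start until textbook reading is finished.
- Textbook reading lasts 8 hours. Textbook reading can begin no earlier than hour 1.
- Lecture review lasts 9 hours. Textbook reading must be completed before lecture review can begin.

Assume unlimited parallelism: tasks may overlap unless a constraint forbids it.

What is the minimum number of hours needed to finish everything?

46

Textbook reading cannot begin until its own release at hour 1. It runs from hour 1 to 1 + 8 = hour 9.
The problem set cannot begin until textbook reading (finishes hour 9). It runs from hour 9 to 9 + 6 = hour 15.
After textbook reading (finishes hour 9), lecture review can start at hour 9 and finishes at hour 18.
Flashcard drill cannot start until lecture review (finishes hour 18, plus 2-hour gap → hour 20); textbook reading (finishes hour 9). The controlling bound is hour 20, so flashcard drill finishes at 20 + 3 = hour 23.
Error review cannot start until flashcard drill (finishes hour 23); lecture review (finishes hour 18, plus 3-hour gap → hour 21); the problem set (finishes hour 15). The controlling bound is hour 23, so error review finishes at 23 + 6 = hour 29.
Note summarizing cannot start until flashcard drill (finishes hour 23); error review (finishes hour 29). The controlling bound is hour 29, so note summarizing finishes at 29 + 7 = hour 36.
After error review (finishes hour 29, plus 1-hour gap → hour 30), group study can start at hour 30 and finishes at hour 35.
Final review needs all of group study (finishes hour 35); note summarizing (finishes hour 36, plus 3-hour gap → hour 39). That puts its earliest start at hour 39; it finishes at 39 + 7 = hour 46.
All tasks are finished once the last one completes. Finish times: Textbook reading at 9, Lecture review at 18, The problem set at 15, Flashcard drill at 23, Error review at 29, Group study at 35, Note summarizing at 36, Final review at 46. The latest is hour 46.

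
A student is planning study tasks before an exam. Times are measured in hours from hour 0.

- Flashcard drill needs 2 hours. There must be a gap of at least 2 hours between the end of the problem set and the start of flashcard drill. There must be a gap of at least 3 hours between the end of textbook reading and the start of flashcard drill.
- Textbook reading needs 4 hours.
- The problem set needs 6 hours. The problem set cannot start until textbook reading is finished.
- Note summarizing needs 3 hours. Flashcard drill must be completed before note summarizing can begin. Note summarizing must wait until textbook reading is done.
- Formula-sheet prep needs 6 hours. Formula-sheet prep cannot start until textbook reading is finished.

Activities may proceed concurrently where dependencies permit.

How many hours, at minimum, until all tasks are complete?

Textbook reading can start immediately at hour 0; it finishes at hour 4.
Formula-sheet prep waits on textbook reading (finishes hour 4), so it starts at hour 4 and finishes at 4 + 6 = hour 10.
The problem set cannot begin until textbook reading (finishes hour 4). It runs from hour 4 to 4 + 6 = hour 10.
Flashcard drill needs all of the problem set (finishes hour 10, plus 2-hour gap → hour 12); textbook reading (finishes hour 4, plus 3-hour gap → hour 7). That puts its earliest start at hour 12; it finishes at 12 + 2 = hour 14.
Note summarizing cannot start until flashcard drill (finishes hour 14); textbook reading (finishes hour 4). The controlling bound is hour 14, so note summarizing finishes at 14 + 3 = hour 17.
All tasks are finished once the last one completes. Finish times: Textbook reading at 4, The problem set at 10, Flashcard drill at 14, Note summarizing at 17, Formula-sheet prep at 10. The latest is hour 17.

17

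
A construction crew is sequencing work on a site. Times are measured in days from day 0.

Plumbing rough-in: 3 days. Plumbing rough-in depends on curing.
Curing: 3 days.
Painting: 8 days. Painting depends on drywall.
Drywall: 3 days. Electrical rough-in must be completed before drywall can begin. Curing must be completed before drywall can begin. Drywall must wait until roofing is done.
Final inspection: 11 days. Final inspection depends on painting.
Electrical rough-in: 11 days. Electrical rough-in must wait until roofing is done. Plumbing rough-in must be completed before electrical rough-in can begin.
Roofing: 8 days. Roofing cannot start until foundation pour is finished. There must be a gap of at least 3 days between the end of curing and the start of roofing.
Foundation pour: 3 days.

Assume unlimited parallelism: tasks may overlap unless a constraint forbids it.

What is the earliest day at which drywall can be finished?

28

Nothing blocks curing, so it runs from day 0 to day 3.
Plumbing rough-in waits on curing (finishes day 3), so it starts at day 3 and finishes at 3 + 3 = day 6.
Nothing blocks foundation pour, so it runs from day 0 to day 3.
For roofing: foundation pour (finishes day 3); curing (finishes day 3, plus 3-day gap → day 6). Taking the maximum gives a start of day 6, and it finishes at 6 + 8 = day 14.
For electrical rough-in: roofing (finishes day 14); plumbing rough-in (finishes day 6). Taking the maximum gives a start of day 14, and it finishes at 14 + 11 = day 25.
Drywall needs all of electrical rough-in (finishes day 25); curing (finishes day 3); roofing (finishes day 14). That puts its earliest start at day 25; it finishes at 25 + 3 = day 28.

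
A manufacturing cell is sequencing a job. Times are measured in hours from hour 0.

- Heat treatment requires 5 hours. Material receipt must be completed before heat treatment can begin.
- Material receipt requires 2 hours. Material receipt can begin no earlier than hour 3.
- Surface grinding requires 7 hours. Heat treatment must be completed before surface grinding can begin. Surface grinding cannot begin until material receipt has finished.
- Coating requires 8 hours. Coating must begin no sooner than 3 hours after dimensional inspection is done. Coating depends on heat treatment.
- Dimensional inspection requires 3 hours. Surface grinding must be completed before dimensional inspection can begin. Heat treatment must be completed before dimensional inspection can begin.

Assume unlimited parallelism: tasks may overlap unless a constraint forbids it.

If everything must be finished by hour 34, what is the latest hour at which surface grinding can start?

To finish by hour 34, coating (duration 8) must start no later than hour 26.
Dimensional inspection must finish before coating (must start by hour 26, minus 3-hour gap → hour 23). With a 3-hour duration, dimensional inspection must start by 23 − 3 = hour 20.
Surface grinding must finish before dimensional inspection (must start by hour 20). With a 7-hour duration, surface grinding must start by 20 − 7 = hour 13.

13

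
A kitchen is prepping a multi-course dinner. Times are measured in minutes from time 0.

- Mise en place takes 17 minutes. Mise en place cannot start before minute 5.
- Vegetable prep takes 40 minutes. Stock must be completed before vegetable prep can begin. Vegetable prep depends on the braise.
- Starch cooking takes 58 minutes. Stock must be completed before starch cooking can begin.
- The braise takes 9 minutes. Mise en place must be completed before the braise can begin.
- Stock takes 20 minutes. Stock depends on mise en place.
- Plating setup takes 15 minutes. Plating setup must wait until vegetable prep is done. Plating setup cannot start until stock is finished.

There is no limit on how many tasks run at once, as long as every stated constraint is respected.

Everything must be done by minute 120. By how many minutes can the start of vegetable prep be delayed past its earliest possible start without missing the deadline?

Mise en place waits on its own release at minute 5, so it starts at minute 5 and finishes at 5 + 17 = minute 22.
After mise en place (finishes minute 22), the braise can start at minute 22 and finishes at minute 31.
Stock waits on mise en place (finishes minute 22), so it starts at minute 22 and finishes at 22 + 20 = minute 42.
For vegetable prep: stock (finishes minute 42); the braise (finishes minute 31). Taking the maximum gives a start of minute 42, and it finishes at 42 + 40 = minute 82.

Working backward from the deadline:
Plating setup must finish by minute 120; it takes 15 minutes, so it must start by 120 − 15 = minute 105.
Vegetable prep has to be done before plating setup (must start by minute 105). That means finishing by minute 105, i.e. starting by 105 − 40 = minute 65.
So vegetable prep can start as early as minute 42 and as late as minute 65, giving 65 − 42 = 23 minutes of slack.

23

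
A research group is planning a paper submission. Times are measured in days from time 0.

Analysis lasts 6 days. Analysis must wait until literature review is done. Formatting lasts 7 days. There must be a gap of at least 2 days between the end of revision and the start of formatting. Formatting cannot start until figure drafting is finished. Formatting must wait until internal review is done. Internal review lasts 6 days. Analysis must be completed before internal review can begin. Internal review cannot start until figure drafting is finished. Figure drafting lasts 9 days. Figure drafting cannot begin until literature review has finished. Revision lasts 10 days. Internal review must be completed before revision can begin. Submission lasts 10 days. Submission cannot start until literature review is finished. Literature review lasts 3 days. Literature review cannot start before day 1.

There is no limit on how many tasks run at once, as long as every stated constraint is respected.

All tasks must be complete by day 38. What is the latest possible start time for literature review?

1

Formatting must finish by day 38; it takes 7 days, so it must start by 38 − 7 = day 31.
Revision has to be done before formatting (must start by day 31, minus 2-day gap → day 29). That means finishing by day 29, i.e. starting by 29 − 10 = day 19.
Internal review feeds revision (must start by day 19); formatting (must start by day 31). Taking the minimum, internal review must finish by day 19 and start by 19 − 6 = day 13.
Analysis has to be done before internal review (must start by day 13). That means finishing by day 13, i.e. starting by 13 − 6 = day 7.
For figure drafting: internal review (must start by day 13); formatting (must start by day 31). The most restrictive is day 13; with a 9-day duration, figure drafting must start by day 4.
Submission has no dependents, so it just needs to finish by day 38. Starting by 38 − 10 = day 28 achieves that.
Literature review feeds analysis (must start by day 7); figure drafting (must start by day 4); submission (must start by day 28). Taking the minimum, literature review must finish by day 4 and start by 4 − 3 = day 1.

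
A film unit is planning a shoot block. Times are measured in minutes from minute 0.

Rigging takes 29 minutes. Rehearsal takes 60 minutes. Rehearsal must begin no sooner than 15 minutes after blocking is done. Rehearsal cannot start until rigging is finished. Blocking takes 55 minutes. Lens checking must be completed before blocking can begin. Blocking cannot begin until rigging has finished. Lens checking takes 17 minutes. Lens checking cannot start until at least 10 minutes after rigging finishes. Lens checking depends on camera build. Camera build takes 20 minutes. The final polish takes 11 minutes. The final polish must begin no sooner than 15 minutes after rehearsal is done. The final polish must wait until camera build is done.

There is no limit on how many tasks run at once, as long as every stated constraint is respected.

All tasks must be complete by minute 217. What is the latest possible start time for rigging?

5

To finish by minute 217, the final polish (duration 11) must start no later than minute 206.
Rehearsal feeds into the final polish (must start by minute 206, minus 15-minute gap → minute 191); so rehearsal must finish by minute 191 and therefore start by minute 131.
Since rehearsal (must start by minute 131, minus 15-minute gap → minute 116) depends on it, blocking must finish by minute 116. Backing off its 55-minute duration gives a latest start of minute 61.
Since blocking (must start by minute 61) depends on it, lens checking must finish by minute 61. Backing off its 17-minute duration gives a latest start of minute 44.
For rigging: lens checking (must start by minute 44, minus 10-minute gap → minute 34); blocking (must start by minute 61); rehearsal (must start by minute 131). The most restrictive is minute 34; with a 29-minute duration, rigging must start by minute 5.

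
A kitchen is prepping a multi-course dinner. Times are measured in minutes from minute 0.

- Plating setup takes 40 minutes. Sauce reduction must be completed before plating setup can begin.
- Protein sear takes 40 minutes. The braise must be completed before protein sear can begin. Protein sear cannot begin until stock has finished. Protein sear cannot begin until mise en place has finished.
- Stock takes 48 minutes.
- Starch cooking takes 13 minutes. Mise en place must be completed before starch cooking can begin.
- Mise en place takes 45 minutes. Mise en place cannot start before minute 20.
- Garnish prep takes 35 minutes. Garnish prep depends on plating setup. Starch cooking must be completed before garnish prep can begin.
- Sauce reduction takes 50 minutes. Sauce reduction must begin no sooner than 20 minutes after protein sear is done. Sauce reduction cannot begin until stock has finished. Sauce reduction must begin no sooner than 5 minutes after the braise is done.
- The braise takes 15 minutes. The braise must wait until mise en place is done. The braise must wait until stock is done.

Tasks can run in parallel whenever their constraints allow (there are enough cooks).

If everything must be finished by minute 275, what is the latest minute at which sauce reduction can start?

150

Garnish prep has no dependents, so it just needs to finish by minute 275. Starting by 275 − 35 = minute 240 achieves that.
Plating setup must finish before garnish prep (must start by minute 240). With a 40-minute duration, plating setup must start by 240 − 40 = minute 200.
Sauce reduction must finish before plating setup (must start by minute 200). With a 50-minute duration, sauce reduction must start by 200 − 50 = minute 150.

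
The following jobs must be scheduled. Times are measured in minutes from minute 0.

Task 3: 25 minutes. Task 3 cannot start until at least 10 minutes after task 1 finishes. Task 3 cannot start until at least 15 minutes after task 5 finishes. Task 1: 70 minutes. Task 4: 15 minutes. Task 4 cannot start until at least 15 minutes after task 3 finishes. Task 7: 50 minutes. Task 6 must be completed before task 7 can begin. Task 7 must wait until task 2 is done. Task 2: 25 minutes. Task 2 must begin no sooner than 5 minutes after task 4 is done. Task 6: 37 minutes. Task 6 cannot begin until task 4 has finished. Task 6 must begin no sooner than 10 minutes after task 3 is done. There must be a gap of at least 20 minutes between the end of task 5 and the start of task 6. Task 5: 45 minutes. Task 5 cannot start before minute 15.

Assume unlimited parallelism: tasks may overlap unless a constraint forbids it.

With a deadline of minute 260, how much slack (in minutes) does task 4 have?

Task 5 cannot begin until its own release at minute 15. It runs from minute 15 to 15 + 45 = minute 60.
Task 1 can start immediately at minute 0; it finishes at minute 70.
Task 3 cannot start until task 1 (finishes minute 70, plus 10-minute gap → minute 80); task 5 (finishes minute 60, plus 15-minute gap → minute 75). The controlling bound is minute 80, so task 3 finishes at 80 + 25 = minute 105.
After task 3 (finishes minute 105, plus 15-minute gap → minute 120), task 4 can start at minute 120 and finishes at minute 135.

Working backward from the deadline:
Task 7 must finish by minute 260; it takes 50 minutes, so it must start by 260 − 50 = minute 210.
Since task 7 (must start by minute 210) depends on it, task 2 must finish by minute 210. Backing off its 25-minute duration gives a latest start of minute 185.
Task 6 must finish before task 7 (must start by minute 210). With a 37-minute duration, task 6 must start by 210 − 37 = minute 173.
For task 4: task 2 (must start by minute 185, minus 5-minute gap → minute 180); task 6 (must start by minute 173). The most restrictive is minute 173; with a 15-minute duration, task 4 must start by minute 158.
So task 4 can start as early as minute 120 and as late as minute 158, giving 158 − 120 = 38 minutes of slack.

38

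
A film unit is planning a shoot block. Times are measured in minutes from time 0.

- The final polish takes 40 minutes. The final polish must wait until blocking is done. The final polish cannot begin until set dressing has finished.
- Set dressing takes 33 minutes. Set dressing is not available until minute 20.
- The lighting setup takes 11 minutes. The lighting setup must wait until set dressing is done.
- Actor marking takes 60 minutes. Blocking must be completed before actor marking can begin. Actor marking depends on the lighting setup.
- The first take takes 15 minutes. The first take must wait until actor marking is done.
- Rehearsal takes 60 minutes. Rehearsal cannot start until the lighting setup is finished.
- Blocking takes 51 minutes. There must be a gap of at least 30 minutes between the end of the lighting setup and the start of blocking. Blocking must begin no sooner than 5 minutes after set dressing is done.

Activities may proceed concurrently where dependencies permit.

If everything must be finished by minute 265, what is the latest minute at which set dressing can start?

The first take has no dependents, so it just needs to finish by minute 265. Starting by 265 − 15 = minute 250 achieves that.
Actor marking has to be done before the first take (must start by minute 250). That means finishing by minute 250, i.e. starting by 250 − 60 = minute 190.
Nothing follows the final polish; the deadline of minute 265 is its only limit. It must start by 265 − 40 = minute 225.
Blocking has several dependents: actor marking (must start by minute 190); the final polish (must start by minute 225). The earliest of those limits is minute 190, so blocking must start by 190 − 51 = minute 139.
Rehearsal must finish by minute 265; it takes 60 minutes, so it must start by 265 − 60 = minute 205.
The lighting setup has several dependents: blocking (must start by minute 139, minus 30-minute gap → minute 109); actor marking (must start by minute 190); rehearsal (must start by minute 205). The earliest of those limits is minute 109, so the lighting setup must start by 109 − 11 = minute 98.
Set dressing has several dependents: the lighting setup (must start by minute 98); blocking (must start by minute 139, minus 5-minute gap → minute 134); the final polish (must start by minute 225). The earliest of those limits is minute 98, so set dressing must start by 98 − 33 = minute 65.

65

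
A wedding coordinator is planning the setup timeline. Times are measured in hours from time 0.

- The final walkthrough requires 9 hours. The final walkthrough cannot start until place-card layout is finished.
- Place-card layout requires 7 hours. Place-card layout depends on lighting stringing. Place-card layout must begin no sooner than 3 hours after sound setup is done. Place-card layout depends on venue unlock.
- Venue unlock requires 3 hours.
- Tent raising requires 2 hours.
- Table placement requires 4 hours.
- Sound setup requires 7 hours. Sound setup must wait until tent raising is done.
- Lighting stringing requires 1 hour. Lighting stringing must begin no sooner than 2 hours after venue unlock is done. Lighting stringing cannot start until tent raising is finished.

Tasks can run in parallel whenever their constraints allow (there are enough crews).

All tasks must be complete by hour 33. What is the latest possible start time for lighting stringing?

To finish by hour 33, the final walkthrough (duration 9) must start no later than hour 24.
Place-card layout has to be done before the final walkthrough (must start by hour 24). That means finishing by hour 24, i.e. starting by 24 − 7 = hour 17.
Lighting stringing must finish before place-card layout (must start by hour 17). With a 1-hour duration, lighting stringing must start by 17 − 1 = hour 16.

16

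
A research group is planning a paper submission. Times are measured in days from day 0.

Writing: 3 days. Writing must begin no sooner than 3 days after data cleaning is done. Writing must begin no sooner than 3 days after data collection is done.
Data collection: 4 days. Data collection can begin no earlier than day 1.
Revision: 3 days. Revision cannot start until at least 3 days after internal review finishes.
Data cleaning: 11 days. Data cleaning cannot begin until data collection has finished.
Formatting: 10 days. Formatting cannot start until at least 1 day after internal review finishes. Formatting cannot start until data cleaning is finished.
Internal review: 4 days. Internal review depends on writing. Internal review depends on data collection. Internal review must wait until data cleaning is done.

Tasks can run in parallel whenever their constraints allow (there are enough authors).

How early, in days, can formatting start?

After its own release at day 1, data collection can start at day 1 and finishes at day 5.
Data cleaning cannot begin until data collection (finishes day 5). It runs from day 5 to 5 + 11 = day 16.
Writing cannot start until data cleaning (finishes day 16, plus 3-day gap → day 19); data collection (finishes day 5, plus 3-day gap → day 8). The controlling bound is day 19, so writing finishes at 19 + 3 = day 22.
Internal review has to wait for writing (finishes day 22); data collection (finishes day 5); data cleaning (finishes day 16). The latest of these is day 22, so internal review runs day 22 to 22 + 4 = day 26.
Formatting waits on internal review (finishes day 26, plus 1-day gap → day 27); data cleaning (finishes day 16). The latest of these is day 27, which is the earliest formatting can start.

27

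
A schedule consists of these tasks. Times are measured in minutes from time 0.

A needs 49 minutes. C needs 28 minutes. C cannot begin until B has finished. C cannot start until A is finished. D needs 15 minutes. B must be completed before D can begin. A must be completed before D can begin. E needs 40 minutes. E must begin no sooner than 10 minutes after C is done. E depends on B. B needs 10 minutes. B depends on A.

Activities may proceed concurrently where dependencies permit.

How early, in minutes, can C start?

59

A has no prerequisites, so it starts at minute 0 and finishes at minute 49.
B cannot begin until A (finishes minute 49). It runs from minute 49 to 49 + 10 = minute 59.
C waits on B (finishes minute 59); A (finishes minute 49). The latest of these is minute 59, which is the earliest C can start.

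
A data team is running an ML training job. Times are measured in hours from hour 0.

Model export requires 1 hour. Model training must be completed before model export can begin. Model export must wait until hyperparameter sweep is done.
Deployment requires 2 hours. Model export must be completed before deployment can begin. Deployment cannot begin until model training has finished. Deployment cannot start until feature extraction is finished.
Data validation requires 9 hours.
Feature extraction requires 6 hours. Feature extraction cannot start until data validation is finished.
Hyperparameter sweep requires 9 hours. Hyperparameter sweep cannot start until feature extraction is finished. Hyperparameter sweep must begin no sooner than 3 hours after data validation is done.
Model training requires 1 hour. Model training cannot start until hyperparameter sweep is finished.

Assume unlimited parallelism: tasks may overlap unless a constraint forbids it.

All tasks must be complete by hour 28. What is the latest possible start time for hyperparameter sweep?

15

Deployment must finish by hour 28; it takes 2 hours, so it must start by 28 − 2 = hour 26.
Model export must finish before deployment (must start by hour 26). With a 1-hour duration, model export must start by 26 − 1 = hour 25.
Model training has several dependents: model export (must start by hour 25); deployment (must start by hour 26). The earliest of those limits is hour 25, so model training must start by 25 − 1 = hour 24.
Hyperparameter sweep feeds model training (must start by hour 24); model export (must start by hour 25). Taking the minimum, hyperparameter sweep must finish by hour 24 and start by 24 − 9 = hour 15.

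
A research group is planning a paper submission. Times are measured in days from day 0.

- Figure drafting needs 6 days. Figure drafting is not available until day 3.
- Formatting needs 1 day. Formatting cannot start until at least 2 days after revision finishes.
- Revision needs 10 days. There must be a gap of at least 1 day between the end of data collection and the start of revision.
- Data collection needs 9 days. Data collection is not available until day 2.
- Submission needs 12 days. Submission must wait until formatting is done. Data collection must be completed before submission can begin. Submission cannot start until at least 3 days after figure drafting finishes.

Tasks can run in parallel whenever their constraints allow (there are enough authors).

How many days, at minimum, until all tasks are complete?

After its own release at day 3, figure drafting can start at day 3 and finishes at day 9.
Data collection cannot begin until its own release at day 2. It runs from day 2 to 2 + 9 = day 11.
Revision waits on data collection (finishes day 11, plus 1-day gap → day 12), so it starts at day 12 and finishes at 12 + 10 = day 22.
Formatting cannot begin until revision (finishes day 22, plus 2-day gap → day 24). It runs from day 24 to 24 + 1 = day 25.
Submission needs all of formatting (finishes day 25); data collection (finishes day 11); figure drafting (finishes day 9, plus 3-day gap → day 12). That puts its earliest start at day 25; it finishes at 25 + 12 = day 37.
All tasks are finished once the last one completes. Finish times: Data collection at 11, Figure drafting at 9, Revision at 22, Formatting at 25, Submission at 37. The latest is day 37.

37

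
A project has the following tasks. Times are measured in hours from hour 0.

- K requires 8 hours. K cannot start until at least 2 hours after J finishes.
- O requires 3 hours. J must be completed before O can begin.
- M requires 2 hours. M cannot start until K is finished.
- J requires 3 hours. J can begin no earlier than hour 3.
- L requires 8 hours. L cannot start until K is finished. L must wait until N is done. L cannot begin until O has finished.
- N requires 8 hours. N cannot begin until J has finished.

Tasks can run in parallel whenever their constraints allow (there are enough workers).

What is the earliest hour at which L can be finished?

J waits on its own release at hour 3, so it starts at hour 3 and finishes at 3 + 3 = hour 6.
O cannot begin until J (finishes hour 6). It runs from hour 6 to 6 + 3 = hour 9.
After J (finishes hour 6), N can start at hour 6 and finishes at hour 14.
K cannot begin until J (finishes hour 6, plus 2-hour gap → hour 8). It runs from hour 8 to 8 + 8 = hour 16.
For L: K (finishes hour 16); N (finishes hour 14); O (finishes hour 9). Taking the maximum gives a start of hour 16, and it finishes at 16 + 8 = hour 24.

24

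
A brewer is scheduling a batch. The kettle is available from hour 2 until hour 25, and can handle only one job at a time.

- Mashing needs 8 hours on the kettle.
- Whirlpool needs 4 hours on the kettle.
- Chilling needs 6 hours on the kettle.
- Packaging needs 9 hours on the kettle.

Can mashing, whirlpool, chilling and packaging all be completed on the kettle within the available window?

No

The kettle window is 25 − 2 = 23 hours.
Running back to back, the jobs need 8 + 4 + 6 + 9 = 27 hours on the kettle.
Since 27 > 23, they cannot all fit.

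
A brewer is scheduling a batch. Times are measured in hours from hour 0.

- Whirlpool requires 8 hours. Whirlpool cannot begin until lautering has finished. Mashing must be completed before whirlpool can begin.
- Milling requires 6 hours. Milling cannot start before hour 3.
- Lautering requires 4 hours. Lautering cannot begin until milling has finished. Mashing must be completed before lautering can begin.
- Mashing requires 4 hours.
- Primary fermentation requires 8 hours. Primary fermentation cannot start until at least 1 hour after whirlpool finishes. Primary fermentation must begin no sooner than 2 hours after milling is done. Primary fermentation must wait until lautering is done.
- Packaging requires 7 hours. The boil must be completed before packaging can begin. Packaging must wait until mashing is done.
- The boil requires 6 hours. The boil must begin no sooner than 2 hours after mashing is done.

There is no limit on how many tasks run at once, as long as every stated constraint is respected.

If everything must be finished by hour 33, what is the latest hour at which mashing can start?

Nothing follows primary fermentation; the deadline of hour 33 is its only limit. It must start by 33 − 8 = hour 25.
Since primary fermentation (must start by hour 25, minus 1-hour gap → hour 24) depends on it, whirlpool must finish by hour 24. Backing off its 8-hour duration gives a latest start of hour 16.
Lautering must finish in time for whirlpool (must start by hour 16); primary fermentation (must start by hour 25). The tightest is hour 16, so lautering must start by 16 − 4 = hour 12.
To finish by hour 33, packaging (duration 7) must start no later than hour 26.
Since packaging (must start by hour 26) depends on it, the boil must finish by hour 26. Backing off its 6-hour duration gives a latest start of hour 20.
For mashing: lautering (must start by hour 12); the boil (must start by hour 20, minus 2-hour gap → hour 18); whirlpool (must start by hour 16); packaging (must start by hour 26). The most restrictive is hour 12; with a 4-hour duration, mashing must start by hour 8.

8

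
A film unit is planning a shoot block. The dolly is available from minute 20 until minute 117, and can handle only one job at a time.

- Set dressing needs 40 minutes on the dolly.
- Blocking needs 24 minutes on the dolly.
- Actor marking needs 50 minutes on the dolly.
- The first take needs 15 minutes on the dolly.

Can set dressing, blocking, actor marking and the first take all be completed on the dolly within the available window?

The dolly window is 117 − 20 = 97 minutes.
Running back to back, the jobs need 40 + 24 + 50 + 15 = 129 minutes on the dolly.
Since 129 > 97, they cannot all fit.

No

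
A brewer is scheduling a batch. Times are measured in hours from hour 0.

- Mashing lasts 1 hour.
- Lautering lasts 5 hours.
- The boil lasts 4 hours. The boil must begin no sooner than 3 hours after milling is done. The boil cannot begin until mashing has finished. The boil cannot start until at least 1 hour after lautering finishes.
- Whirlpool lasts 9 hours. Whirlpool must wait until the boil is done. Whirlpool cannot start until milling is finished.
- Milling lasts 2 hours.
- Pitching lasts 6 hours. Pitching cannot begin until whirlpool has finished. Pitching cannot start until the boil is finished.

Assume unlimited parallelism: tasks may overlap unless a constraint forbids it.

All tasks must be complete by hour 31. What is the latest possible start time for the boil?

12

Pitching has no dependents, so it just needs to finish by hour 31. Starting by 31 − 6 = hour 25 achieves that.
Whirlpool has to be done before pitching (must start by hour 25). That means finishing by hour 25, i.e. starting by 25 − 9 = hour 16.
The boil must finish in time for whirlpool (must start by hour 16); pitching (must start by hour 25). The tightest is hour 16, so the boil must start by 16 − 4 = hour 12.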